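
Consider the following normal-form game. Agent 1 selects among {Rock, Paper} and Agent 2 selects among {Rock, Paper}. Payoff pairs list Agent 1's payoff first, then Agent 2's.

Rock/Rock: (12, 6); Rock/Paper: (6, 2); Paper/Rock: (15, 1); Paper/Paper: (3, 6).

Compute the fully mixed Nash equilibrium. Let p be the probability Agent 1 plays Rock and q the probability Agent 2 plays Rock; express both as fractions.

Each player's mixing probability is pinned down by making the *other* player indifferent.
Agent 2 indifferent between Rock and Paper: p·6 + (1−p)·1 = p·2 + (1−p)·6 ⟹ 1 + 5p = 6 + (-4)p ⟹ p = 5/9.
Agent 1 indifferent between Rock and Paper: q·12 + (1−q)·6 = q·15 + (1−q)·3 ⟹ 6 + 6q = 3 + 12q ⟹ q = 1/2.

p = 5/9, q = 1/2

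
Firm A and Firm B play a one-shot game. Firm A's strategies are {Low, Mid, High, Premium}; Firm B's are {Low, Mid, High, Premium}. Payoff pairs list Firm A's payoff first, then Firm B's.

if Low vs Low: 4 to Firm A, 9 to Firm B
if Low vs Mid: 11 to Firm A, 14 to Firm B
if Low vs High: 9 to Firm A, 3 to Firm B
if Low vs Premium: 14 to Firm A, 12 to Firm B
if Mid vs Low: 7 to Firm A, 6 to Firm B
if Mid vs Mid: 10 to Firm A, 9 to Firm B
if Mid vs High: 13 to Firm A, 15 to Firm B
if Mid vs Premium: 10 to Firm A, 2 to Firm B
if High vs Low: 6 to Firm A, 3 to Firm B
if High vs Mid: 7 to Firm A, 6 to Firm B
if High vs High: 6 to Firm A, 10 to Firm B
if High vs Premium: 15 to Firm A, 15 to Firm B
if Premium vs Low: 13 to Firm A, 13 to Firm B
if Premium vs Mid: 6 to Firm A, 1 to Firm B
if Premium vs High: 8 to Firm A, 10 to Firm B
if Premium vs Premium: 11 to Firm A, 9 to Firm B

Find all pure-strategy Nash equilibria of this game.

A profile is a Nash equilibrium when each player is best-responding to the other.
Firm A's best responses — vs Low: Premium (payoff 13); vs Mid: Low (payoff 11); vs High: Mid (payoff 13); vs Premium: High (payoff 15).
Firm B's best responses — vs Low: Mid (payoff 14); vs Mid: High (payoff 15); vs High: Premium (payoff 15); vs Premium: Low (payoff 13).
Mutual best responses occur at (Low, Mid), (Mid, High), (High, Premium), and (Premium, Low); at each, neither player gains by switching.

(Low, Mid), (Mid, High), (High, Premium), and (Premium, Low)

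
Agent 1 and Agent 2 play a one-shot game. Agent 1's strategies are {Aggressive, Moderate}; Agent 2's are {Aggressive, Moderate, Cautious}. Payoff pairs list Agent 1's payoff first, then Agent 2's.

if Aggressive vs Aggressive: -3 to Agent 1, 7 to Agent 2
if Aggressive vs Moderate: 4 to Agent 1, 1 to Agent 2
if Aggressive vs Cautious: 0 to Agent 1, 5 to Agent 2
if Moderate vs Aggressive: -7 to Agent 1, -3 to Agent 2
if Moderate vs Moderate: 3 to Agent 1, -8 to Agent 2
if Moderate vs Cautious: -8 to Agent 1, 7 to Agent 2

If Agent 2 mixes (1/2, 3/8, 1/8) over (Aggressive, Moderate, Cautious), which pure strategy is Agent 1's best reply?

Aggressive

Agent 1's best reply maximizes expected payoff against the mix.
Aggressive: (1/2)·(-3) + (3/8)·4 + (1/8)·0 = 0
Moderate: (1/2)·(-7) + (3/8)·3 + (1/8)·(-8) = -27/8
Highest expected payoff is 0, from Aggressive.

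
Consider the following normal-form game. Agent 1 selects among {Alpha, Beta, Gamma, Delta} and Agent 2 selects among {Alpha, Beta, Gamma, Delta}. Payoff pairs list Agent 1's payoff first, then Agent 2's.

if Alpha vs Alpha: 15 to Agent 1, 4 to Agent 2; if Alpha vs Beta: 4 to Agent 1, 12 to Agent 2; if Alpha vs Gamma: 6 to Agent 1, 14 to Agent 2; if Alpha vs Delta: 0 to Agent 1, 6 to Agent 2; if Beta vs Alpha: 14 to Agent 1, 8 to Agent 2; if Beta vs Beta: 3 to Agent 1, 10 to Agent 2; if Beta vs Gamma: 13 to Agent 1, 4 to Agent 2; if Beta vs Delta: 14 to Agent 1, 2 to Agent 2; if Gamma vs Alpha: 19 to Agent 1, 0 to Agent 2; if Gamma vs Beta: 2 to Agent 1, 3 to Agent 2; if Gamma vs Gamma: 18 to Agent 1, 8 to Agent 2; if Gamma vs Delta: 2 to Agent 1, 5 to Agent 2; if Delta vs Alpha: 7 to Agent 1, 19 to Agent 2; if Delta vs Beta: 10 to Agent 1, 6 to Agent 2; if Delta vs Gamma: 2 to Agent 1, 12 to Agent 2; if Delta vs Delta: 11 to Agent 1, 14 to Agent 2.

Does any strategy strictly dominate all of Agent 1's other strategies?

None

Check whether one of Agent 1's strategies beats all alternatives regardless of what the opponent does.
Alpha is not dominant: against Alpha, Gamma gives 19 > 15.
Beta is not dominant: against Alpha, Alpha gives 15 > 14.
Gamma is not dominant: against Beta, Alpha gives 4 > 2.
Delta is not dominant: against Alpha, Alpha gives 15 > 7.
No single strategy is best against every opponent action.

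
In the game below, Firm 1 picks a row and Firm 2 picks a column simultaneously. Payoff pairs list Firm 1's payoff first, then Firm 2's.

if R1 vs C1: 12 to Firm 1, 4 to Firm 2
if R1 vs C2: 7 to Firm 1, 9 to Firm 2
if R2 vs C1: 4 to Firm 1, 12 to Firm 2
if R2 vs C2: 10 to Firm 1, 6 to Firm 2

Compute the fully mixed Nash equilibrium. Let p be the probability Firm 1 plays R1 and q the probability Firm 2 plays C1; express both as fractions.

Each player's mixing probability is pinned down by making the *other* player indifferent.
Firm 2 indifferent between C1 and C2: p·4 + (1−p)·12 = p·9 + (1−p)·6 ⟹ 12 + (-8)p = 6 + 3p ⟹ p = 6/11.
Firm 1 indifferent between R1 and R2: q·12 + (1−q)·7 = q·4 + (1−q)·10 ⟹ 7 + 5q = 10 + (-6)q ⟹ q = 3/11.

p = 6/11, q = 3/11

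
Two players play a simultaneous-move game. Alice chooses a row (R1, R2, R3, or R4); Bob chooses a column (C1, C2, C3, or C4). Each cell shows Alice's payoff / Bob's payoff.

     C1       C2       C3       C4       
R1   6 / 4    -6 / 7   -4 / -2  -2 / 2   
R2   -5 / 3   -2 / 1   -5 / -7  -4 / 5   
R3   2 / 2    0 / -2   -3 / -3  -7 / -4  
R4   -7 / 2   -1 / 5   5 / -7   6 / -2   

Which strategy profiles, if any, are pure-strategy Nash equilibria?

Find each player's best response to every opponent strategy; NE are the intersections.
Alice's best responses — vs C1: R1 (payoff 6); vs C2: R3 (payoff 0); vs C3: R4 (payoff 5); vs C4: R4 (payoff 6).
Bob's best responses — vs R1: C2 (payoff 7); vs R2: C4 (payoff 5); vs R3: C1 (payoff 2); vs R4: C2 (payoff 5).
No cell has both players best-responding. For instance, Alice's best reply to C4 is R4, but against R4 Bob prefers C2 over C4.

None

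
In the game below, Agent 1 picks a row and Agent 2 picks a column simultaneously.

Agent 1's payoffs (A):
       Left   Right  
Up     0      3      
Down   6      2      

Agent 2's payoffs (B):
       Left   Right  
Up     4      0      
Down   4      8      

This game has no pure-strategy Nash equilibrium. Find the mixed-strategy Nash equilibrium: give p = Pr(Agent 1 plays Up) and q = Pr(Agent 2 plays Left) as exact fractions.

In a mixed NE each player is indifferent between their pure strategies, so the opponent's mix sets the indifference.
Agent 2 indifferent between Left and Right: p·4 + (1−p)·4 = p·0 + (1−p)·8 ⟹ 4 + 0p = 8 + (-8)p ⟹ p = 1/2.
Agent 1 indifferent between Up and Down: q·0 + (1−q)·3 = q·6 + (1−q)·2 ⟹ 3 + (-3)q = 2 + 4q ⟹ q = 1/7.

p = 1/2, q = 1/7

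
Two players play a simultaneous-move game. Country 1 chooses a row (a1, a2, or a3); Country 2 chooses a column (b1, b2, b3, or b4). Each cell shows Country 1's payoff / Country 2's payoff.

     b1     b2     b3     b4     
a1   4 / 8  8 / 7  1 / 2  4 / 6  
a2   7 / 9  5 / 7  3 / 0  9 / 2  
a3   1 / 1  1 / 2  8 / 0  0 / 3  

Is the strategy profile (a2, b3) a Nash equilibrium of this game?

No

Holding Country 2 at b3: Country 1 gets 3 from a2 but could get 8 by switching to a3. Country 1 has a profitable deviation.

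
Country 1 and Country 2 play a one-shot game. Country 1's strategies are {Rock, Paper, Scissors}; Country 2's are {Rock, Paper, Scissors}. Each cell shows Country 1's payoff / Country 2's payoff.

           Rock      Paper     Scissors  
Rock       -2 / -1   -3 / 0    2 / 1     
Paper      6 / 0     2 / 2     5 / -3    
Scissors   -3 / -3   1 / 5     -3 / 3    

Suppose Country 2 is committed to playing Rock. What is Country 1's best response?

Paper

With Country 2 fixed at Rock, Country 1's payoffs are: Rock → -2, Paper → 6, Scissors → -3.
The maximum is 6, achieved by Paper.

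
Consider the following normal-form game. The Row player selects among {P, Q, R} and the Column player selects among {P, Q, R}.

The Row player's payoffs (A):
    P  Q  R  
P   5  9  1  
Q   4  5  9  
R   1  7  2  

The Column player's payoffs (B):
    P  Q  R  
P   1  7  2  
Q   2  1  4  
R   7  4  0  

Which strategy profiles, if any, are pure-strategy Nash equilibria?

(P, Q) and (Q, R)

Find each player's best response to every opponent strategy; NE are the intersections.
The Row player's best responses — vs P: P (payoff 5); vs Q: P (payoff 9); vs R: Q (payoff 9).
The Column player's best responses — vs P: Q (payoff 7); vs Q: R (payoff 4); vs R: P (payoff 7).
Mutual best responses occur at (P, Q) and (Q, R); at each, neither player gains by switching.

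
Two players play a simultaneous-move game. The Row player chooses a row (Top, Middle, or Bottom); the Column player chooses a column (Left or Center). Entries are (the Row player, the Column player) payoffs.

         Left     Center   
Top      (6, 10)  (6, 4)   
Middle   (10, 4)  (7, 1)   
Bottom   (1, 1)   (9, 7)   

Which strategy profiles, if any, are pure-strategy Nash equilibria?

Find each player's best response to every opponent strategy; NE are the intersections.
The Row player's best responses — vs Left: Middle (payoff 10); vs Center: Bottom (payoff 9).
The Column player's best responses — vs Top: Left (payoff 10); vs Middle: Left (payoff 4); vs Bottom: Center (payoff 7).
Mutual best responses occur at (Middle, Left) and (Bottom, Center); at each, neither player gains by switching.

(Middle, Left) and (Bottom, Center)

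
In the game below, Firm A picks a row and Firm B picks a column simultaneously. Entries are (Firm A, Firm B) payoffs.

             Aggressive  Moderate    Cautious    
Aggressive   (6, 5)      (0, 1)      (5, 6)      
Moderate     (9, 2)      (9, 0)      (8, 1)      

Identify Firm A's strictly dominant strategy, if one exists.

Moderate

A strategy is strictly dominant if it gives Firm A a strictly higher payoff than every other strategy, against every choice by the opponent.
Moderate strictly dominates: vs Aggressive: 9 > 6; vs Moderate: 9 > 0; vs Cautious: 8 > 5.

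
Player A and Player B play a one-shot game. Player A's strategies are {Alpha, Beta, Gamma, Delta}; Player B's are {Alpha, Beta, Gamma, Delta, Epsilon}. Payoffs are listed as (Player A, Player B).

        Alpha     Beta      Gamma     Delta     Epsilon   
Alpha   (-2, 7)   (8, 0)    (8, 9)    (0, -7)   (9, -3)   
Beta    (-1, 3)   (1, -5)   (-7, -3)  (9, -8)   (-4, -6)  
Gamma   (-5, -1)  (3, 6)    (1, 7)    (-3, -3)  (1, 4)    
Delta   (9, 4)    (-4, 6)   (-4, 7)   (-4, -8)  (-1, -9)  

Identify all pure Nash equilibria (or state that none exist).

(Alpha, Gamma)

Check mutual best responses: a cell is a NE iff neither player can gain by unilaterally deviating.
Player A's best responses — vs Alpha: Delta (payoff 9); vs Beta: Alpha (payoff 8); vs Gamma: Alpha (payoff 8); vs Delta: Beta (payoff 9); vs Epsilon: Alpha (payoff 9).
Player B's best responses — vs Alpha: Gamma (payoff 9); vs Beta: Alpha (payoff 3); vs Gamma: Gamma (payoff 7); vs Delta: Gamma (payoff 7).
The only mutual best response is (Alpha, Gamma); neither player gains by switching there.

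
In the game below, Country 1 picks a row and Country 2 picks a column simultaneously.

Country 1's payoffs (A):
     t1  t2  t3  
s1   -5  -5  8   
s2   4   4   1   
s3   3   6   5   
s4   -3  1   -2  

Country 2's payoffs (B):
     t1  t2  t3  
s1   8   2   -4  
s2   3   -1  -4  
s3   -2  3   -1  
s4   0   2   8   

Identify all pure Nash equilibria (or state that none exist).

(s2, t1) and (s3, t2)

Find each player's best response to every opponent strategy; NE are the intersections.
Country 1's best responses — vs t1: s2 (payoff 4); vs t2: s3 (payoff 6); vs t3: s1 (payoff 8).
Country 2's best responses — vs s1: t1 (payoff 8); vs s2: t1 (payoff 3); vs s3: t2 (payoff 3); vs s4: t3 (payoff 8).
Mutual best responses occur at (s2, t1) and (s3, t2); at each, neither player gains by switching.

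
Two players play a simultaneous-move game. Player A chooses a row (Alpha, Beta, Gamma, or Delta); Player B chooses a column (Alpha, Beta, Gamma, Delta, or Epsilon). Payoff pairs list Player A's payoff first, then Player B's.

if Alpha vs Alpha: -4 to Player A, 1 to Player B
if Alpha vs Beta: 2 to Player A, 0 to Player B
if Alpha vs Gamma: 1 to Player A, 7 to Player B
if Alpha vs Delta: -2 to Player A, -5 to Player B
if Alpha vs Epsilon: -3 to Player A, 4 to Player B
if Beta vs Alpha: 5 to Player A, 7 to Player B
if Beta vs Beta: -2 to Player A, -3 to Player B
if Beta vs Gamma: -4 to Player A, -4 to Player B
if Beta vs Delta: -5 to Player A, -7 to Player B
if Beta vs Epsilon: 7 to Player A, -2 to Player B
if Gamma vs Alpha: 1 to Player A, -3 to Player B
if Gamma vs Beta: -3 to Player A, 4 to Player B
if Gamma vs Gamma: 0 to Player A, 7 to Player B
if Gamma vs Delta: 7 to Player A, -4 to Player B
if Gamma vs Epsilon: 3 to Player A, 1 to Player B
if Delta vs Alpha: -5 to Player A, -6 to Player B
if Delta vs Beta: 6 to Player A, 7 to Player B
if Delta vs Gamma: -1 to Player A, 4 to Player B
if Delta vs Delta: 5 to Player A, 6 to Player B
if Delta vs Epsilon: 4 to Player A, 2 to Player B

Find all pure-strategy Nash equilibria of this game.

(Alpha, Gamma), (Beta, Alpha), and (Delta, Beta)

A profile is a Nash equilibrium when each player is best-responding to the other.
Player A's best responses — vs Alpha: Beta (payoff 5); vs Beta: Delta (payoff 6); vs Gamma: Alpha (payoff 1); vs Delta: Gamma (payoff 7); vs Epsilon: Beta (payoff 7).
Player B's best responses — vs Alpha: Gamma (payoff 7); vs Beta: Alpha (payoff 7); vs Gamma: Gamma (payoff 7); vs Delta: Beta (payoff 7).
Mutual best responses occur at (Alpha, Gamma), (Beta, Alpha), and (Delta, Beta); at each, neither player gains by switching.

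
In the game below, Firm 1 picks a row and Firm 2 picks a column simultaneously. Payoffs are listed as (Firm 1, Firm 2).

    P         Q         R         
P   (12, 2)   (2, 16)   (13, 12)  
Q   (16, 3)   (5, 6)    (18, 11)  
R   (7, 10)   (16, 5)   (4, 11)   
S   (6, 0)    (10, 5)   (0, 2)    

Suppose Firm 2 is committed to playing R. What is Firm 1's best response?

With Firm 2 fixed at R, Firm 1's payoffs are: P → 13, Q → 18, R → 4, S → 0.
The maximum is 18, achieved by Q.

Q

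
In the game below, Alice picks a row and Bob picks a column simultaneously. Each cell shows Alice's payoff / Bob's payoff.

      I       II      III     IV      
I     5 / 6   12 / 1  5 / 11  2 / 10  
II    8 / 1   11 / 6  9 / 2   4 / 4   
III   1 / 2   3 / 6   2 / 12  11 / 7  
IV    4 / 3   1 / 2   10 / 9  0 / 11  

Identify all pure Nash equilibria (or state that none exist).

None

A profile is a Nash equilibrium when each player is best-responding to the other.
Alice's best responses — vs I: II (payoff 8); vs II: I (payoff 12); vs III: IV (payoff 10); vs IV: III (payoff 11).
Bob's best responses — vs I: III (payoff 11); vs II: II (payoff 6); vs III: III (payoff 12); vs IV: IV (payoff 11).
No cell has both players best-responding. For instance, Alice's best reply to III is IV, but against IV Bob prefers IV over III.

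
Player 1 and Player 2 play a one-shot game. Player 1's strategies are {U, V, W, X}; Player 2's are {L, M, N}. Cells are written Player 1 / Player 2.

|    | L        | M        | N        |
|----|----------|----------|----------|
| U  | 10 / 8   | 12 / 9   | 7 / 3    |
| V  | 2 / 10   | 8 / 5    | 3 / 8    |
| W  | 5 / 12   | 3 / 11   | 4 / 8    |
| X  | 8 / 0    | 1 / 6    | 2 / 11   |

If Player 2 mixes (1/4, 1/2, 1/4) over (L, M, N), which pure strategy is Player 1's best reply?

U

Player 1's best reply maximizes expected payoff against the mix.
U: (1/4)·10 + (1/2)·12 + (1/4)·7 = 41/4
V: (1/4)·2 + (1/2)·8 + (1/4)·3 = 21/4
W: (1/4)·5 + (1/2)·3 + (1/4)·4 = 15/4
X: (1/4)·8 + (1/2)·1 + (1/4)·2 = 3
Highest expected payoff is 41/4, from U.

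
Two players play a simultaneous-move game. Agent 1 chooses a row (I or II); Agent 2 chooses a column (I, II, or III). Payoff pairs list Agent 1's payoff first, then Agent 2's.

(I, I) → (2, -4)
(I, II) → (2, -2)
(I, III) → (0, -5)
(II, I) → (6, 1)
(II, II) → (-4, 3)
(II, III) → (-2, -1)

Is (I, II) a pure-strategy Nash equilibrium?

Holding Agent 2 at II: Agent 1 gets 2 from I, versus -4 from II. No profitable deviation for Agent 1.
Holding Agent 1 at I: Agent 2 gets -2 from II, versus -4 from I, -5 from III. No profitable deviation for Agent 2 either.

Yes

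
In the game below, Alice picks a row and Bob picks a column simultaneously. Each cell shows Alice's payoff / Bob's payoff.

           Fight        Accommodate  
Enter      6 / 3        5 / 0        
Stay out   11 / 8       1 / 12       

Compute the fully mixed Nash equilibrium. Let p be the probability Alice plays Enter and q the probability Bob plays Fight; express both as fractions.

p = 4/7, q = 4/9

Each player's mixing probability is pinned down by making the *other* player indifferent.
Bob indifferent between Fight and Accommodate: p·3 + (1−p)·8 = p·0 + (1−p)·12 ⟹ 8 + (-5)p = 12 + (-12)p ⟹ p = 4/7.
Alice indifferent between Enter and Stay out: q·6 + (1−q)·5 = q·11 + (1−q)·1 ⟹ 5 + 1q = 1 + 10q ⟹ q = 4/9.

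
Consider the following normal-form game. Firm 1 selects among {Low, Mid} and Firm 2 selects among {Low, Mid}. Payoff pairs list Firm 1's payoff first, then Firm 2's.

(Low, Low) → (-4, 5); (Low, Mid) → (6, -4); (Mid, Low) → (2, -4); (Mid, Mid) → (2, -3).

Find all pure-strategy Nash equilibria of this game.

Find each player's best response to every opponent strategy; NE are the intersections.
Firm 1's best responses — vs Low: Mid (payoff 2); vs Mid: Low (payoff 6).
Firm 2's best responses — vs Low: Low (payoff 5); vs Mid: Mid (payoff -3).
No cell has both players best-responding. For instance, Firm 1's best reply to Low is Mid, but against Mid Firm 2 prefers Mid over Low.

No pure-strategy Nash equilibrium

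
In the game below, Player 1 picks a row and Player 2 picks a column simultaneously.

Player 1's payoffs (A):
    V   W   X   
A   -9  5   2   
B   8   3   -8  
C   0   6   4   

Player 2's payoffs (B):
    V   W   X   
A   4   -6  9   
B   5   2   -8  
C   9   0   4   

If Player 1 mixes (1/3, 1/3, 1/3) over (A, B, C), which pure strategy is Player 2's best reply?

V

Compute Player 2's expected payoff from each pure strategy against the given mix.
V: (1/3)·4 + (1/3)·5 + (1/3)·9 = 6
W: (1/3)·(-6) + (1/3)·2 + (1/3)·0 = -4/3
X: (1/3)·9 + (1/3)·(-8) + (1/3)·4 = 5/3
Highest expected payoff is 6, from V.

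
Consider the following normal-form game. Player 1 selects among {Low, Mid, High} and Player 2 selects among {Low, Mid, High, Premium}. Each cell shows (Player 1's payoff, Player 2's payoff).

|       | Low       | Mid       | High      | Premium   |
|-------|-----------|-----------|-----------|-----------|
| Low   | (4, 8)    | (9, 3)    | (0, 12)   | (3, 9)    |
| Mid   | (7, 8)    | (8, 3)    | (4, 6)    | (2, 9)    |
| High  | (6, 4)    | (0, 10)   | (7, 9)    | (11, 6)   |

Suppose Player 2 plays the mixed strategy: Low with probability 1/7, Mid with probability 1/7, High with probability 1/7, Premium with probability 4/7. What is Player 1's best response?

High

Player 1's best reply maximizes expected payoff against the mix.
Low: (1/7)·4 + (1/7)·9 + (1/7)·0 + (4/7)·3 = 25/7
Mid: (1/7)·7 + (1/7)·8 + (1/7)·4 + (4/7)·2 = 27/7
High: (1/7)·6 + (1/7)·0 + (1/7)·7 + (4/7)·11 = 57/7
Highest expected payoff is 57/7, from High.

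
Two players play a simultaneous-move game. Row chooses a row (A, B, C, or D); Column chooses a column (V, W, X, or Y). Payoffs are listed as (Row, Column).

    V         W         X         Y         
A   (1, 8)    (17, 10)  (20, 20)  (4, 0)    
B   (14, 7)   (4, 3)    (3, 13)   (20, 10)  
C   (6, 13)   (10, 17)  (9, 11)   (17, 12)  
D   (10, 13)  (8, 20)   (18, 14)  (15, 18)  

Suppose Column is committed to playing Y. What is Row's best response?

B

With Column fixed at Y, Row's payoffs are: A → 4, B → 20, C → 17, D → 15.
The maximum is 20, achieved by B.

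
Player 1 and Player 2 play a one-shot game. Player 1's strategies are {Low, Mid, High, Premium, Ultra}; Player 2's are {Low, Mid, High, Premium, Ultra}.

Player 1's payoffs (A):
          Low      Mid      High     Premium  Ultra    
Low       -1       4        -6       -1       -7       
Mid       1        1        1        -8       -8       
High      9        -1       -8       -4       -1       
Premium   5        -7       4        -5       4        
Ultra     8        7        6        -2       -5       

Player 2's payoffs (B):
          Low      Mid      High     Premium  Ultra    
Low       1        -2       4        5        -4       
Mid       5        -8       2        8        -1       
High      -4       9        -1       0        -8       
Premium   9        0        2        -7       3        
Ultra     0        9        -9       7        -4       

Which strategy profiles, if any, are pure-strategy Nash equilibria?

A profile is a Nash equilibrium when each player is best-responding to the other.
Player 1's best responses — vs Low: High (payoff 9); vs Mid: Ultra (payoff 7); vs High: Ultra (payoff 6); vs Premium: Low (payoff -1); vs Ultra: Premium (payoff 4).
Player 2's best responses — vs Low: Premium (payoff 5); vs Mid: Premium (payoff 8); vs High: Mid (payoff 9); vs Premium: Low (payoff 9); vs Ultra: Mid (payoff 9).
Mutual best responses occur at (Low, Premium) and (Ultra, Mid); at each, neither player gains by switching.

(Low, Premium) and (Ultra, Mid)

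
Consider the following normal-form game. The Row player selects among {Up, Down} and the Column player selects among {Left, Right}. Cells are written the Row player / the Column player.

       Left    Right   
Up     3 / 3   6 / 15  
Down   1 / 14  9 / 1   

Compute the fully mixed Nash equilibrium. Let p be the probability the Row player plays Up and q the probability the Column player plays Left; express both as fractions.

In a mixed NE each player is indifferent between their pure strategies, so the opponent's mix sets the indifference.
The Column player indifferent between Left and Right: p·3 + (1−p)·14 = p·15 + (1−p)·1 ⟹ 14 + (-11)p = 1 + 14p ⟹ p = 13/25.
The Row player indifferent between Up and Down: q·3 + (1−q)·6 = q·1 + (1−q)·9 ⟹ 6 + (-3)q = 9 + (-8)q ⟹ q = 3/5.

p = 13/25, q = 3/5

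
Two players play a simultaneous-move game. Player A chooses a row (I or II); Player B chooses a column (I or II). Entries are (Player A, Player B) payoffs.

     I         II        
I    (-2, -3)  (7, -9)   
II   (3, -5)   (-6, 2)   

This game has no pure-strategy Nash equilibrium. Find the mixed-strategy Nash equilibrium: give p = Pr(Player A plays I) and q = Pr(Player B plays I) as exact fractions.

p = 7/13, q = 13/18

Each player's mixing probability is pinned down by making the *other* player indifferent.
Player B indifferent between I and II: p·(-3) + (1−p)·(-5) = p·(-9) + (1−p)·2 ⟹ (-5) + 2p = 2 + (-11)p ⟹ p = 7/13.
Player A indifferent between I and II: q·(-2) + (1−q)·7 = q·3 + (1−q)·(-6) ⟹ 7 + (-9)q = (-6) + 9q ⟹ q = 13/18.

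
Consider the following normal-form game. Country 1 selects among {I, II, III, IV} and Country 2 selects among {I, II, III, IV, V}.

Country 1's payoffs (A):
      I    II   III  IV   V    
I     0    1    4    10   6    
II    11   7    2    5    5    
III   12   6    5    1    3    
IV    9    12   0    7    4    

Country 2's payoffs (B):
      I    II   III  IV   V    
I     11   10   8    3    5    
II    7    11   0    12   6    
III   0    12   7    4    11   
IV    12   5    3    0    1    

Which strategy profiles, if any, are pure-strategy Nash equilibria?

None

Find each player's best response to every opponent strategy; NE are the intersections.
Country 1's best responses — vs I: III (payoff 12); vs II: IV (payoff 12); vs III: III (payoff 5); vs IV: I (payoff 10); vs V: I (payoff 6).
Country 2's best responses — vs I: I (payoff 11); vs II: IV (payoff 12); vs III: II (payoff 12); vs IV: I (payoff 12).
No cell has both players best-responding. For instance, Country 1's best reply to IV is I, but against I Country 2 prefers I over IV.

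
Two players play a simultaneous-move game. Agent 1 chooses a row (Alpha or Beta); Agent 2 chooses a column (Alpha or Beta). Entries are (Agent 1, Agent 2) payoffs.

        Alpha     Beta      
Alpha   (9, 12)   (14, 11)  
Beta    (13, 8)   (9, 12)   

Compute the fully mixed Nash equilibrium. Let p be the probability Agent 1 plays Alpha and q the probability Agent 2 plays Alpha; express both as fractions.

p = 4/5, q = 5/9

Each player's mixing probability is pinned down by making the *other* player indifferent.
Agent 2 indifferent between Alpha and Beta: p·12 + (1−p)·8 = p·11 + (1−p)·12 ⟹ 8 + 4p = 12 + (-1)p ⟹ p = 4/5.
Agent 1 indifferent between Alpha and Beta: q·9 + (1−q)·14 = q·13 + (1−q)·9 ⟹ 14 + (-5)q = 9 + 4q ⟹ q = 5/9.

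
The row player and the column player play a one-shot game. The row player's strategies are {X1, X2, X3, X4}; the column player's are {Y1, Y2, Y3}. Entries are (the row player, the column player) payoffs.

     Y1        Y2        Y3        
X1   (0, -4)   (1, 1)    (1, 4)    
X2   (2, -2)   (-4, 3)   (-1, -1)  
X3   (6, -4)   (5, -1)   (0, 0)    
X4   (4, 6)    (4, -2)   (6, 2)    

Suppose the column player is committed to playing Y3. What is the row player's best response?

X4

With the column player fixed at Y3, the row player's payoffs are: X1 → 1, X2 → -1, X3 → 0, X4 → 6.
The maximum is 6, achieved by X4.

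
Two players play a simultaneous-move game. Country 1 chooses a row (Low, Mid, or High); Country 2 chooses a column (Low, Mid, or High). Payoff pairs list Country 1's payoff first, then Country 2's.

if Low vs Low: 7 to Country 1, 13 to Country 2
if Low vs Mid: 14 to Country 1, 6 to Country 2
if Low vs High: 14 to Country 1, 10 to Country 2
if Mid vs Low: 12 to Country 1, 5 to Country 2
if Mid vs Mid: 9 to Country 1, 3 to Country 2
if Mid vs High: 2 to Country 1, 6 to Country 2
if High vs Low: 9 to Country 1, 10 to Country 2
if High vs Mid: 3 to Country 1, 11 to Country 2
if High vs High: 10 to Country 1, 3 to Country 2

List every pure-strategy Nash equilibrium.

There is no pure-strategy Nash equilibrium

A profile is a Nash equilibrium when each player is best-responding to the other.
Country 1's best responses — vs Low: Mid (payoff 12); vs Mid: Low (payoff 14); vs High: Low (payoff 14).
Country 2's best responses — vs Low: Low (payoff 13); vs Mid: High (payoff 6); vs High: Mid (payoff 11).
No cell has both players best-responding. For instance, Country 1's best reply to Low is Mid, but against Mid Country 2 prefers High over Low.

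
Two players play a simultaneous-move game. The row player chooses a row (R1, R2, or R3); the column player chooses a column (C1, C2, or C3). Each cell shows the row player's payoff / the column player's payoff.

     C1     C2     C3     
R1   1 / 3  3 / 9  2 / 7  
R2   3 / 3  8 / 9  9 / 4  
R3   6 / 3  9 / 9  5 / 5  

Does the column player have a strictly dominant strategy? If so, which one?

C2

A strategy is strictly dominant if it gives the column player a strictly higher payoff than every other strategy, against every choice by the opponent.
C2 strictly dominates: vs R1: 9 > each of {3, 7}; vs R2: 9 > each of {3, 4}; vs R3: 9 > each of {3, 5}.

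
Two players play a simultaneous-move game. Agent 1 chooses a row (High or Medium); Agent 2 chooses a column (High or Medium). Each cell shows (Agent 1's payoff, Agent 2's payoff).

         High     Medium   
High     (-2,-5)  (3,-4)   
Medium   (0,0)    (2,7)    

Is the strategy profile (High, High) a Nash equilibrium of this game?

Holding Agent 2 at High: Agent 1 gets -2 from High but could get 0 by switching to Medium. Agent 1 has a profitable deviation.

No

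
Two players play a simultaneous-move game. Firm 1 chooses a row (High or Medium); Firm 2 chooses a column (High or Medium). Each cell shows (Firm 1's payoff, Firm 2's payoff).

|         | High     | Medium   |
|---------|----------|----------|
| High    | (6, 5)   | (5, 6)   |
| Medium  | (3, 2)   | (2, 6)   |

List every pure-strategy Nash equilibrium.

(High, Medium)

Check mutual best responses: a cell is a NE iff neither player can gain by unilaterally deviating.
Firm 1's best responses — vs High: High (payoff 6); vs Medium: High (payoff 5).
Firm 2's best responses — vs High: Medium (payoff 6); vs Medium: Medium (payoff 6).
The only mutual best response is (High, Medium); neither player gains by switching there.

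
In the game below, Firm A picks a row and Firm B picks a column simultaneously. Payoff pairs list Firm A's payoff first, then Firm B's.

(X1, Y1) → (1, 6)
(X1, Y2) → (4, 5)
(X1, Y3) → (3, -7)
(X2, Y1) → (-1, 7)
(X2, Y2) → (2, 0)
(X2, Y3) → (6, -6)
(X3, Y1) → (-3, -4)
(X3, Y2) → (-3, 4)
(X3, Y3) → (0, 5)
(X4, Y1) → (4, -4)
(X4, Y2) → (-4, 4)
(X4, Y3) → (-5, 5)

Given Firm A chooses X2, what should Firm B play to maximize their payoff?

Y1

With Firm A fixed at X2, Firm B's payoffs are: Y1 → 7, Y2 → 0, Y3 → -6.
The maximum is 7, achieved by Y1.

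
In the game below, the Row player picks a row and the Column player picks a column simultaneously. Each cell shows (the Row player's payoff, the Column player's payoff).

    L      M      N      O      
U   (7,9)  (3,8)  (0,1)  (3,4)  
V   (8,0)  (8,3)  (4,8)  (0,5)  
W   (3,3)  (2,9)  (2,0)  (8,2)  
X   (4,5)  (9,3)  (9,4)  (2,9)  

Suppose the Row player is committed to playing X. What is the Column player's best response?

With the Row player fixed at X, the Column player's payoffs are: L → 5, M → 3, N → 4, O → 9.
The maximum is 9, achieved by O.

O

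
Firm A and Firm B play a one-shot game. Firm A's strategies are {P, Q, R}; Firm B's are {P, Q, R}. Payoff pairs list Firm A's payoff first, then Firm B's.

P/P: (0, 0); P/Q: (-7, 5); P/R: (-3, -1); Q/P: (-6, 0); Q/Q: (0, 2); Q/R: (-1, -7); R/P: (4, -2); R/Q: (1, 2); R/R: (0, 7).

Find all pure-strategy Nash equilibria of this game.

A profile is a Nash equilibrium when each player is best-responding to the other.
Firm A's best responses — vs P: R (payoff 4); vs Q: R (payoff 1); vs R: R (payoff 0).
Firm B's best responses — vs P: Q (payoff 5); vs Q: Q (payoff 2); vs R: R (payoff 7).
The only mutual best response is (R, R); neither player gains by switching there.

(R, R)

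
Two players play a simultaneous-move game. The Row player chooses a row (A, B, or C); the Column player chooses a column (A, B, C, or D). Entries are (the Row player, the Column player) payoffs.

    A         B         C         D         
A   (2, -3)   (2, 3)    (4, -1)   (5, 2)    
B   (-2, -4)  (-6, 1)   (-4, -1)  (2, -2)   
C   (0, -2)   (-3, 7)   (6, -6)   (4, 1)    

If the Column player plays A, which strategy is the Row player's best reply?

A

With the Column player fixed at A, the Row player's payoffs are: A → 2, B → -2, C → 0.
The maximum is 2, achieved by A.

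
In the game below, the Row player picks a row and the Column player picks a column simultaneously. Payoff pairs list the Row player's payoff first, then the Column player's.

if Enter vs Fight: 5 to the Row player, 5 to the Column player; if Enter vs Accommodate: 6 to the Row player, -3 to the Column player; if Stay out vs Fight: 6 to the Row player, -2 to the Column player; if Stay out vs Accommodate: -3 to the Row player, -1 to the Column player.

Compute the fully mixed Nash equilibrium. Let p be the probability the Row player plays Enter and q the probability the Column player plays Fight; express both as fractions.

p = 1/9, q = 9/10

In a mixed NE each player is indifferent between their pure strategies, so the opponent's mix sets the indifference.
The Column player indifferent between Fight and Accommodate: p·5 + (1−p)·(-2) = p·(-3) + (1−p)·(-1) ⟹ (-2) + 7p = (-1) + (-2)p ⟹ p = 1/9.
The Row player indifferent between Enter and Stay out: q·5 + (1−q)·6 = q·6 + (1−q)·(-3) ⟹ 6 + (-1)q = (-3) + 9q ⟹ q = 9/10.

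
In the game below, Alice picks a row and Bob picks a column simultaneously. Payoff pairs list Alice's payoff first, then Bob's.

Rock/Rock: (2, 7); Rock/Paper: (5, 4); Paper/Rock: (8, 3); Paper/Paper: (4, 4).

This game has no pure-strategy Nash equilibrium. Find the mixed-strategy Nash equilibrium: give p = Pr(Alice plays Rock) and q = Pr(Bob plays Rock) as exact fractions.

In a mixed NE each player is indifferent between their pure strategies, so the opponent's mix sets the indifference.
Bob indifferent between Rock and Paper: p·7 + (1−p)·3 = p·4 + (1−p)·4 ⟹ 3 + 4p = 4 + 0p ⟹ p = 1/4.
Alice indifferent between Rock and Paper: q·2 + (1−q)·5 = q·8 + (1−q)·4 ⟹ 5 + (-3)q = 4 + 4q ⟹ q = 1/7.

p = 1/4, q = 1/7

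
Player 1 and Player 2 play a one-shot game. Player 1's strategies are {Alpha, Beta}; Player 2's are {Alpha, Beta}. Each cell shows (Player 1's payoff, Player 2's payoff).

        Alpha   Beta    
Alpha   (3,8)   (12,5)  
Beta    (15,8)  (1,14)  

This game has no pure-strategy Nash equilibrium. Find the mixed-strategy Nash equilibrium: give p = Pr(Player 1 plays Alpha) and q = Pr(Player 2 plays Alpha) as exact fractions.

Each player's mixing probability is pinned down by making the *other* player indifferent.
Player 2 indifferent between Alpha and Beta: p·8 + (1−p)·8 = p·5 + (1−p)·14 ⟹ 8 + 0p = 14 + (-9)p ⟹ p = 2/3.
Player 1 indifferent between Alpha and Beta: q·3 + (1−q)·12 = q·15 + (1−q)·1 ⟹ 12 + (-9)q = 1 + 14q ⟹ q = 11/23.

p = 2/3, q = 11/23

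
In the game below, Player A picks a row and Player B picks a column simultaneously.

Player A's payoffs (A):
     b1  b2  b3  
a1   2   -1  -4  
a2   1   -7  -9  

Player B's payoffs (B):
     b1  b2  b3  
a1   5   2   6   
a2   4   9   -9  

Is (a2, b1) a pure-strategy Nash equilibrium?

Holding Player B at b1: Player A gets 1 from a2 but could get 2 by switching to a1. Player A has a profitable deviation.

No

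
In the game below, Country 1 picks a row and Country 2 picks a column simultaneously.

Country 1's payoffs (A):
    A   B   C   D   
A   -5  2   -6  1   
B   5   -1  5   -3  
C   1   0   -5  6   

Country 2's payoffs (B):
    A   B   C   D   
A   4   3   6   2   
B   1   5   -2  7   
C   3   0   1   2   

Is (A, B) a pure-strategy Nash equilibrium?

Holding Country 2 at B: Country 1 gets 2 from A, versus -1 from B, 0 from C. No profitable deviation for Country 1.
Holding Country 1 at A: Country 2 gets 3 from B but could get 6 by switching to C. Country 2 has a profitable deviation.

No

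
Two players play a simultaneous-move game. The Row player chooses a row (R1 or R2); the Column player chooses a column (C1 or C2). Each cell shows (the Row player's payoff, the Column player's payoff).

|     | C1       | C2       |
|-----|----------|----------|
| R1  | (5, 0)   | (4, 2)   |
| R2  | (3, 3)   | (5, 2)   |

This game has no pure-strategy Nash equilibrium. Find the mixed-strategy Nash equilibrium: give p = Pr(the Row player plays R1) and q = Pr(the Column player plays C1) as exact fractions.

Each player's mixing probability is pinned down by making the *other* player indifferent.
The Column player indifferent between C1 and C2: p·0 + (1−p)·3 = p·2 + (1−p)·2 ⟹ 3 + (-3)p = 2 + 0p ⟹ p = 1/3.
The Row player indifferent between R1 and R2: q·5 + (1−q)·4 = q·3 + (1−q)·5 ⟹ 4 + 1q = 5 + (-2)q ⟹ q = 1/3.

p = 1/3, q = 1/3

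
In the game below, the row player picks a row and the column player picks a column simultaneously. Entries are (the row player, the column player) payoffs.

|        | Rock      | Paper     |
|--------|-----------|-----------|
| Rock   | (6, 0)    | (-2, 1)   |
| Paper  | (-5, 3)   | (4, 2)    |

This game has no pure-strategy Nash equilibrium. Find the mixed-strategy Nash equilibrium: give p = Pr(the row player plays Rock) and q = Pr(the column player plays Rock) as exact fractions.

Each player's mixing probability is pinned down by making the *other* player indifferent.
The column player indifferent between Rock and Paper: p·0 + (1−p)·3 = p·1 + (1−p)·2 ⟹ 3 + (-3)p = 2 + (-1)p ⟹ p = 1/2.
The row player indifferent between Rock and Paper: q·6 + (1−q)·(-2) = q·(-5) + (1−q)·4 ⟹ (-2) + 8q = 4 + (-9)q ⟹ q = 6/17.

p = 1/2, q = 6/17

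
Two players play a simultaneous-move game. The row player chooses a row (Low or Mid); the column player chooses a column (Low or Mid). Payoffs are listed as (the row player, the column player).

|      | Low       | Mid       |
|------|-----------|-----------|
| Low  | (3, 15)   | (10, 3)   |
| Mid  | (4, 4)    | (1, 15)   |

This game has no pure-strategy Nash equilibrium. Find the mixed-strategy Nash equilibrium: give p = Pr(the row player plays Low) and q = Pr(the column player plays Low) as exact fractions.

p = 11/23, q = 9/10

Each player's mixing probability is pinned down by making the *other* player indifferent.
The column player indifferent between Low and Mid: p·15 + (1−p)·4 = p·3 + (1−p)·15 ⟹ 4 + 11p = 15 + (-12)p ⟹ p = 11/23.
The row player indifferent between Low and Mid: q·3 + (1−q)·10 = q·4 + (1−q)·1 ⟹ 10 + (-7)q = 1 + 3q ⟹ q = 9/10.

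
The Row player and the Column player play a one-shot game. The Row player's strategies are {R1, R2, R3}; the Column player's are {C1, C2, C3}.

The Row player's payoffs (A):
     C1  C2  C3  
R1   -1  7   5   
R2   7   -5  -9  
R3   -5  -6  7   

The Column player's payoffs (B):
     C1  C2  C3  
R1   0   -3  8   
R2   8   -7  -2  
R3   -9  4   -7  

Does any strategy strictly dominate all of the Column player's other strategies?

None

Check whether one of the Column player's strategies beats all alternatives regardless of what the opponent does.
C1 is not dominant: against R1, C3 gives 8 > 0.
C2 is not dominant: against R1, C1 gives 0 > -3.
C3 is not dominant: against R2, C1 gives 8 > -2.
No single strategy is best against every opponent action.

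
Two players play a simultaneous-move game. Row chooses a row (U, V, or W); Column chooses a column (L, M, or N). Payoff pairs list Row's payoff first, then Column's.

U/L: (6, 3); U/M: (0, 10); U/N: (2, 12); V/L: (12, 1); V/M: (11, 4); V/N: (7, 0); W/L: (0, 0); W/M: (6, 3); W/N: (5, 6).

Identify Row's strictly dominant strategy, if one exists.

V

Check whether one of Row's strategies beats all alternatives regardless of what the opponent does.
V strictly dominates: vs L: 12 > each of {6, 0}; vs M: 11 > each of {0, 6}; vs N: 7 > each of {2, 5}.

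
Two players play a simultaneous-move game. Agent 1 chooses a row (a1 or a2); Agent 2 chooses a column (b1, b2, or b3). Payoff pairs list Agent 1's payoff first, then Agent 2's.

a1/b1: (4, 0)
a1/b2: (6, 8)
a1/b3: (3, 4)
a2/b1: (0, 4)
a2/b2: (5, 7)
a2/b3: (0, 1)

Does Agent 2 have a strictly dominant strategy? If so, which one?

A strategy is strictly dominant if it gives Agent 2 a strictly higher payoff than every other strategy, against every choice by the opponent.
b2 strictly dominates: vs a1: 8 > each of {0, 4}; vs a2: 7 > each of {4, 1}.

b2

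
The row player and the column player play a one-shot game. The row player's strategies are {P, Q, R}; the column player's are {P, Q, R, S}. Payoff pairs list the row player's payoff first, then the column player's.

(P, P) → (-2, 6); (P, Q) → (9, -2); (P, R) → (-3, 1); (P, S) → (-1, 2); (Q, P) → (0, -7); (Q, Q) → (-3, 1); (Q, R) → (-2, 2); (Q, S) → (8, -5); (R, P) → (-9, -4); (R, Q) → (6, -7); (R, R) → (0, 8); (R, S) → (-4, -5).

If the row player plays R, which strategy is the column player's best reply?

With the row player fixed at R, the column player's payoffs are: P → -4, Q → -7, R → 8, S → -5.
The maximum is 8, achieved by R.

R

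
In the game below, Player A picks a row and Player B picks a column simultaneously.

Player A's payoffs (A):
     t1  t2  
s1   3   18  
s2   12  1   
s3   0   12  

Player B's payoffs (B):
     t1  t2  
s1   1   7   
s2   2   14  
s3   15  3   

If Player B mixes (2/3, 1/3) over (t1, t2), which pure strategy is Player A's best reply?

Compute Player A's expected payoff from each pure strategy against the given mix.
s1: (2/3)·3 + (1/3)·18 = 8
s2: (2/3)·12 + (1/3)·1 = 25/3
s3: (2/3)·0 + (1/3)·12 = 4
Highest expected payoff is 25/3, from s2.

s2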